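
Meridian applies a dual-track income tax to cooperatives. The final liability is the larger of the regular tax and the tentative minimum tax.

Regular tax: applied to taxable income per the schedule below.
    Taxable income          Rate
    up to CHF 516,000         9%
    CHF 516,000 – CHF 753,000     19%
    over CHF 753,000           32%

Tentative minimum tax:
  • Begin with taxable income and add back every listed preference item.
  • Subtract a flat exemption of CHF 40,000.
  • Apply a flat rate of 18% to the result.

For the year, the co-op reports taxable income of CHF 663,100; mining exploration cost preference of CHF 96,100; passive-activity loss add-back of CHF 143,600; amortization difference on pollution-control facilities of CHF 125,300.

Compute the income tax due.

CHF 177,858

Tentative minimum tax:
  Adjusted income: CHF 663,100 + CHF 96,100 + CHF 143,600 + CHF 125,300 = CHF 1,028,100
  Less exemption CHF 40,000 → base CHF 988,100
  CHF 988,100 × 18% = CHF 177,858

Regular tax:
  CHF 516,000 × 9% = CHF 46,440
  CHF 147,100 × 19% = CHF 27,949
  → CHF 74,389

CHF 177,858 > CHF 74,389, so the tentative minimum tax is the binding amount.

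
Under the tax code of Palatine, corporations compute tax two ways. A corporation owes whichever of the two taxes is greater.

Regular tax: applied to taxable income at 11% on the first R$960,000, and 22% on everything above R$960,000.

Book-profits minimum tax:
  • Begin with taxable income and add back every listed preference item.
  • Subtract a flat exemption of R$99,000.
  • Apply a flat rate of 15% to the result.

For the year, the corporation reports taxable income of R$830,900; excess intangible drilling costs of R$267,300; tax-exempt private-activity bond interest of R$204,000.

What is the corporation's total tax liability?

R$180,480

Book-profits minimum tax:
  Adjusted income: R$830,900 + R$267,300 + R$204,000 = R$1,302,200
  Less exemption R$99,000 → base R$1,203,200
  R$1,203,200 × 15% = R$180,480

Regular tax:
  R$830,900 × 11% = R$91,399

R$180,480 > R$91,399, so the book-profits minimum tax is the binding amount.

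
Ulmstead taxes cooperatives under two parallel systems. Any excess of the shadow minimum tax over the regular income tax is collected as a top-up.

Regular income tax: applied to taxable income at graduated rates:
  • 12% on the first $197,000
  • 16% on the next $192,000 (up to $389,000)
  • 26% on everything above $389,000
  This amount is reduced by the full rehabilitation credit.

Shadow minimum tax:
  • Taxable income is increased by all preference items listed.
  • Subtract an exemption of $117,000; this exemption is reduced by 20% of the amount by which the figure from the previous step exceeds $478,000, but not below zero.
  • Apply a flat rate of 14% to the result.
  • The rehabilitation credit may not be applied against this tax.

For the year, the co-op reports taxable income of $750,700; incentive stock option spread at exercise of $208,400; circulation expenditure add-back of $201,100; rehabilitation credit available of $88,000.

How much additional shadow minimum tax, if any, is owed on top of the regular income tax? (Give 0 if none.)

$102,026

Regular income tax:
  $197,000 × 12% = $23,640
  $192,000 × 16% = $30,720
  $361,700 × 26% = $94,042
  → $148,402
  Less rehabilitation credit $88,000 → $60,402

Shadow minimum tax:
  Adjusted income: $750,700 + $208,400 + $201,100 = $1,160,200
  Exemption: 20% × ($1,160,200 − $478,000) = $136,440 ≥ $117,000, so the exemption is fully phased out
  Base: $1,160,200 − $0 = $1,160,200
  $1,160,200 × 14% = $162,428

Excess of shadow minimum tax over regular income tax: $162,428 − $60,402 = $102,026.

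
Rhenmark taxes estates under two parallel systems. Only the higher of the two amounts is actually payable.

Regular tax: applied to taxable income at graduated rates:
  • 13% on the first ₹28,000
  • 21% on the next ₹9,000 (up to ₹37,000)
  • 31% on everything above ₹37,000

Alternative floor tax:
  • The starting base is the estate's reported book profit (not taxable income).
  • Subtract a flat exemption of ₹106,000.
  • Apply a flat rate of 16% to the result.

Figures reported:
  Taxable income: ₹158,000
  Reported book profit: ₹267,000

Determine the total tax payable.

Regular tax:
  ₹28,000 × 13% = ₹3,640
  ₹9,000 × 21% = ₹1,890
  ₹121,000 × 31% = ₹37,510
  → ₹43,040

Alternative floor tax:
  Base (reported book profit): ₹267,000
  Less exemption ₹106,000 → base ₹161,000
  ₹161,000 × 16% = ₹25,760

₹43,040 > ₹25,760, so the regular tax governs.

₹43,040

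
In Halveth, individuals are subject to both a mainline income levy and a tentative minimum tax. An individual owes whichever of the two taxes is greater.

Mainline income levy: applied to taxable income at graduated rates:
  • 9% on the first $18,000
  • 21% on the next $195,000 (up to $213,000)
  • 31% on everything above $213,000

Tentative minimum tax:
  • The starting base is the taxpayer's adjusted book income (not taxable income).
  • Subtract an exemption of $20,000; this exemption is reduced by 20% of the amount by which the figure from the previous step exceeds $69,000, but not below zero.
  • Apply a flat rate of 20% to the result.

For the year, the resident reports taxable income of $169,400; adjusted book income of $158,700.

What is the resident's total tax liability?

$33,414

Tentative minimum tax:
  Base (adjusted book income): $158,700
  Exemption: $20,000 − 20% × ($158,700 − $69,000) = $20,000 − $17,940 = $2,060
  Base: $158,700 − $2,060 = $156,640
  $156,640 × 20% = $31,328

Mainline income levy:
  $18,000 × 9% = $1,620
  $151,400 × 21% = $31,794
  → $33,414

$33,414 > $31,328, so the mainline income levy governs.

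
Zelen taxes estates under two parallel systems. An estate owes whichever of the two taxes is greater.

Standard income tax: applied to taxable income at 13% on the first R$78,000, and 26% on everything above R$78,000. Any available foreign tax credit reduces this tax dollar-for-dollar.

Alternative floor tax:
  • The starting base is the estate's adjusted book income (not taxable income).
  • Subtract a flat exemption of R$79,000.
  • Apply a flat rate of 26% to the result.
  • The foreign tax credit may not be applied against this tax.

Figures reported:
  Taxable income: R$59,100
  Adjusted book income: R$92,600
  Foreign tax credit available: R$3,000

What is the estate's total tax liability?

R$4,683

Standard income tax:
  R$59,100 × 13% = R$7,683
  Less foreign tax credit R$3,000 → R$4,683

Alternative floor tax:
  Base (adjusted book income): R$92,600
  Less exemption R$79,000 → base R$13,600
  R$13,600 × 26% = R$3,536

R$4,683 > R$3,536, so the standard income tax governs.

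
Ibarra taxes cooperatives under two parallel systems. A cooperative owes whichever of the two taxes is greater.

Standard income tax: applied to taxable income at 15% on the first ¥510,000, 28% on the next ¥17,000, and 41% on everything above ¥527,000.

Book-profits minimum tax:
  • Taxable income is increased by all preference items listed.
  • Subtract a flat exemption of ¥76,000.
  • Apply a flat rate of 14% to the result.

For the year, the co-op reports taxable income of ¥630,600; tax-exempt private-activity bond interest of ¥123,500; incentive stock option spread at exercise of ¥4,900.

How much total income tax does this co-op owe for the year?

¥123,736

Standard income tax:
  ¥510,000 × 15% = ¥76,500
  ¥17,000 × 28% = ¥4,760
  ¥103,600 × 41% = ¥42,476
  → ¥123,736

Book-profits minimum tax:
  Adjusted income: ¥630,600 + ¥123,500 + ¥4,900 = ¥759,000
  Less exemption ¥76,000 → base ¥683,000
  ¥683,000 × 14% = ¥95,620

¥123,736 > ¥95,620, so the standard income tax governs.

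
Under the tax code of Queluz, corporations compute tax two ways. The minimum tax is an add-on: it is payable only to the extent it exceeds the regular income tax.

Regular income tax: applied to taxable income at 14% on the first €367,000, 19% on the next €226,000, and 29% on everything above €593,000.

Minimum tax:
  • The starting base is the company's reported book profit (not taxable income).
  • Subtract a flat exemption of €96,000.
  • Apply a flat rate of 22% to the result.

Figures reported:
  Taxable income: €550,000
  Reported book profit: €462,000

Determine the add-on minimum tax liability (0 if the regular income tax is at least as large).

Minimum tax:
  Base (reported book profit): €462,000
  Less exemption €96,000 → base €366,000
  €366,000 × 22% = €80,520

Regular income tax:
  €367,000 × 14% = €51,380
  €183,000 × 19% = €34,770
  → €86,150

€80,520 ≤ €86,150, so no add-on is due.

€0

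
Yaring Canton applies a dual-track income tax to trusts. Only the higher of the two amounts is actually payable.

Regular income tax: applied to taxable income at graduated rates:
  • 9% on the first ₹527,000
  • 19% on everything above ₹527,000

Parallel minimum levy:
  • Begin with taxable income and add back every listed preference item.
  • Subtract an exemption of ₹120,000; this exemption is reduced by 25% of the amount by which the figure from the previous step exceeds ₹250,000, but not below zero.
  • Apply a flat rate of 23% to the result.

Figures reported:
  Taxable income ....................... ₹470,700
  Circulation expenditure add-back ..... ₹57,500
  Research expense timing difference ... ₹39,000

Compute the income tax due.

₹121,095

Regular income tax:
  ₹470,700 × 9% = ₹42,363

Parallel minimum levy:
  Adjusted income: ₹470,700 + ₹57,500 + ₹39,000 = ₹567,200
  Exemption: ₹120,000 − 25% × (₹567,200 − ₹250,000) = ₹120,000 − ₹79,300 = ₹40,700
  Base: ₹567,200 − ₹40,700 = ₹526,500
  ₹526,500 × 23% = ₹121,095

₹121,095 > ₹42,363, so the parallel minimum levy is the binding amount.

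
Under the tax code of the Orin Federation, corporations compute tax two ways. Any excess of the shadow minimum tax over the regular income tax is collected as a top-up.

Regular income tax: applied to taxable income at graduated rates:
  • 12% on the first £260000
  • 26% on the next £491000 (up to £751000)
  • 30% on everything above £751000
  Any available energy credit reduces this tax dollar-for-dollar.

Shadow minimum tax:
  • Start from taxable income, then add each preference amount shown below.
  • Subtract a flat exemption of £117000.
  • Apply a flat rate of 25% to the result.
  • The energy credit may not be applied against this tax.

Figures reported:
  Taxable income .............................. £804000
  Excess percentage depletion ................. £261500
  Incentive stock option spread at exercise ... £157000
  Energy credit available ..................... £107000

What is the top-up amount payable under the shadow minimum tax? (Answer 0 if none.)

Shadow minimum tax:
  Adjusted income: £804000 + £261500 + £157000 = £1222500
  Less exemption £117000 → base £1105500
  £1105500 × 25% = £276375

Regular income tax:
  £260000 × 12% = £31200
  £491000 × 26% = £127660
  £53000 × 30% = £15900
  → £174760
  Less energy credit £107000 → £67760

Excess of shadow minimum tax over regular income tax: £276375 − £67760 = £208615.

£208615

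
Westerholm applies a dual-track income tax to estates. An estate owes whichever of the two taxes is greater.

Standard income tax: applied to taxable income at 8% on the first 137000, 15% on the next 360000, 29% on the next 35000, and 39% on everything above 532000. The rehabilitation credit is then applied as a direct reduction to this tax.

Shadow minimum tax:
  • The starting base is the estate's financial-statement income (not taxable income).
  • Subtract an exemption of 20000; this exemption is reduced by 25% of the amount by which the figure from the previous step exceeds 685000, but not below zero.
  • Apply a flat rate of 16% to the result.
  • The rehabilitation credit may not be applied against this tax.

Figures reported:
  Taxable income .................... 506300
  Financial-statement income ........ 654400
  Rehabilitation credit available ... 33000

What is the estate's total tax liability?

Shadow minimum tax:
  Base (financial-statement income): 654400
  Exemption: 654400 ≤ 685000, so full 20000 applies
  Base: 654400 − 20000 = 634400
  634400 × 16% = 101504

Standard income tax:
  137000 × 8% = 10960
  360000 × 15% = 54000
  9300 × 29% = 2697
  → 67657
  Less rehabilitation credit 33000 → 34657

101504 > 34657, so the shadow minimum tax is the binding amount.

101504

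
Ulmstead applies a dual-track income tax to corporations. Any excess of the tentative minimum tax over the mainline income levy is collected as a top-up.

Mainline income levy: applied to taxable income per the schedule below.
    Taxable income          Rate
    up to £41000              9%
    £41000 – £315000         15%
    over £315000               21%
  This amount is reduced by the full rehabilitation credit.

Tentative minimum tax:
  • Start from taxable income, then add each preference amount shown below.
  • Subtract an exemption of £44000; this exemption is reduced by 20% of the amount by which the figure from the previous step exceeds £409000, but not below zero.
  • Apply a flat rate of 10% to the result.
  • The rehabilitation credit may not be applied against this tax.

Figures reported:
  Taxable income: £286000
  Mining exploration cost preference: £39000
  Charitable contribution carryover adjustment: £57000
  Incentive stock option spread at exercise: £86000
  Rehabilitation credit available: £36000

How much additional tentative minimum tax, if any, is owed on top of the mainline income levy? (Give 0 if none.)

Tentative minimum tax:
  Adjusted income: £286000 + £39000 + £57000 + £86000 = £468000
  Exemption: £44000 − 20% × (£468000 − £409000) = £44000 − £11800 = £32200
  Base: £468000 − £32200 = £435800
  £435800 × 10% = £43580

Mainline income levy:
  £41000 × 9% = £3690
  £245000 × 15% = £36750
  → £40440
  Less rehabilitation credit £36000 → £4440

Excess of tentative minimum tax over mainline income levy: £43580 − £4440 = £39140.

£39140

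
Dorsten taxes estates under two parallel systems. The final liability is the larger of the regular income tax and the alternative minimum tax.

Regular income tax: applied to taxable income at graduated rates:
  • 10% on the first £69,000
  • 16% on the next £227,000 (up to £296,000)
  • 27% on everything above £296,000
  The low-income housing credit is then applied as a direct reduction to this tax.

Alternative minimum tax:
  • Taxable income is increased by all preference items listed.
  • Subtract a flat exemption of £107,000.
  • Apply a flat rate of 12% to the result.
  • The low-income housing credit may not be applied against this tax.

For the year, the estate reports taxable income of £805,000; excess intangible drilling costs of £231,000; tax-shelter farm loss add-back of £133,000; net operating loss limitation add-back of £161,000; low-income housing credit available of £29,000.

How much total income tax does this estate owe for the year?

£151,650

Alternative minimum tax:
  Adjusted income: £805,000 + £231,000 + £133,000 + £161,000 = £1,330,000
  Less exemption £107,000 → base £1,223,000
  £1,223,000 × 12% = £146,760

Regular income tax:
  £69,000 × 10% = £6,900
  £227,000 × 16% = £36,320
  £509,000 × 27% = £137,430
  → £180,650
  Less low-income housing credit £29,000 → £151,650

£151,650 > £146,760, so the regular income tax governs.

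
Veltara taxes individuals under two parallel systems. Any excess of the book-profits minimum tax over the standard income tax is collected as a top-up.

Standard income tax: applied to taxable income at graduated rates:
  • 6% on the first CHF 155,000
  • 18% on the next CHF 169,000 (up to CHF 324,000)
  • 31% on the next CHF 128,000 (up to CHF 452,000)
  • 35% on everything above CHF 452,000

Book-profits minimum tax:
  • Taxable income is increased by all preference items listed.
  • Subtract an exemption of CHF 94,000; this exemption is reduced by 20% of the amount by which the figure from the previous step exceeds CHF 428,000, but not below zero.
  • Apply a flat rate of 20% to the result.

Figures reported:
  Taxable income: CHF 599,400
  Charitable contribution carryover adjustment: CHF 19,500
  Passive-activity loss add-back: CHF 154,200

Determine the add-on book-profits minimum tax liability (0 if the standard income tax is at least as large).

CHF 18,634

Book-profits minimum tax:
  Adjusted income: CHF 599,400 + CHF 19,500 + CHF 154,200 = CHF 773,100
  Exemption: CHF 94,000 − 20% × (CHF 773,100 − CHF 428,000) = CHF 94,000 − CHF 69,020 = CHF 24,980
  Base: CHF 773,100 − CHF 24,980 = CHF 748,120
  CHF 748,120 × 20% = CHF 149,624

Standard income tax:
  CHF 155,000 × 6% = CHF 9,300
  CHF 169,000 × 18% = CHF 30,420
  CHF 128,000 × 31% = CHF 39,680
  CHF 147,400 × 35% = CHF 51,590
  → CHF 130,990

Excess of book-profits minimum tax over standard income tax: CHF 149,624 − CHF 130,990 = CHF 18,634.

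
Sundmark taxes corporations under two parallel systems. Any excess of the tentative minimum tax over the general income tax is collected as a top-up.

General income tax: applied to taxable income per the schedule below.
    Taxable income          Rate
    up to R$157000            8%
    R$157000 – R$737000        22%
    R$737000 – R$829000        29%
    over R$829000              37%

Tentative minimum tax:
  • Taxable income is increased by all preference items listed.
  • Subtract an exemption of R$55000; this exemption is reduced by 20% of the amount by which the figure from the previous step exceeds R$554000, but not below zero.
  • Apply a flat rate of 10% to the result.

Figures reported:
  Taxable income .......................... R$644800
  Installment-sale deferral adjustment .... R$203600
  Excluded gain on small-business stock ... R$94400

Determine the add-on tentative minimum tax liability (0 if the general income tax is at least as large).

R$0

Tentative minimum tax:
  Adjusted income: R$644800 + R$203600 + R$94400 = R$942800
  Exemption: 20% × (R$942800 − R$554000) = R$77760 ≥ R$55000, so the exemption is fully phased out
  Base: R$942800 − R$0 = R$942800
  R$942800 × 10% = R$94280

General income tax:
  R$157000 × 8% = R$12560
  R$487800 × 22% = R$107316
  → R$119876

R$94280 ≤ R$119876, so no add-on is due.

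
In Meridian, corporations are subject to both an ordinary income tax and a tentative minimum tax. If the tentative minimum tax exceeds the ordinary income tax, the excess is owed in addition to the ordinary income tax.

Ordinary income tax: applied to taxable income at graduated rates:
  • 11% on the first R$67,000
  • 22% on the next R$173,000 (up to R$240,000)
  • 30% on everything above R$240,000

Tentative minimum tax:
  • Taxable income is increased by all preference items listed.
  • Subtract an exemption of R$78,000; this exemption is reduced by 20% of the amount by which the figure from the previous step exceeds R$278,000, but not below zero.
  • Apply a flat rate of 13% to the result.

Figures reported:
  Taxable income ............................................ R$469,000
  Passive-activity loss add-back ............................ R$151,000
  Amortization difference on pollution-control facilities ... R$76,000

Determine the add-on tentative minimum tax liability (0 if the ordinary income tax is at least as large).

R$0

Ordinary income tax:
  R$67,000 × 11% = R$7,370
  R$173,000 × 22% = R$38,060
  R$229,000 × 30% = R$68,700
  → R$114,130

Tentative minimum tax:
  Adjusted income: R$469,000 + R$151,000 + R$76,000 = R$696,000
  Exemption: 20% × (R$696,000 − R$278,000) = R$83,600 ≥ R$78,000, so the exemption is fully phased out
  Base: R$696,000 − R$0 = R$696,000
  R$696,000 × 13% = R$90,480

R$90,480 ≤ R$114,130, so no add-on is due.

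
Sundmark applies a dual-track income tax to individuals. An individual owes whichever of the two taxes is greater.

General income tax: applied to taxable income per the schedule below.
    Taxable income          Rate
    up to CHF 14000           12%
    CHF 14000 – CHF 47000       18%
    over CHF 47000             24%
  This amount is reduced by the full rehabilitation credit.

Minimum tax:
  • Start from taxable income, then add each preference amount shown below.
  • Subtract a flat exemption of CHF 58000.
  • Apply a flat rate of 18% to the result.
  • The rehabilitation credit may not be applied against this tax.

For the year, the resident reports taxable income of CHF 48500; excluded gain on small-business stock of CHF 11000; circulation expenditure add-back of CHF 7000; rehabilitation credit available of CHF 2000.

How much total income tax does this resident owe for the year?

General income tax:
  CHF 14000 × 12% = CHF 1680
  CHF 33000 × 18% = CHF 5940
  CHF 1500 × 24% = CHF 360
  → CHF 7980
  Less rehabilitation credit CHF 2000 → CHF 5980

Minimum tax:
  Adjusted income: CHF 48500 + CHF 11000 + CHF 7000 = CHF 66500
  Less exemption CHF 58000 → base CHF 8500
  CHF 8500 × 18% = CHF 1530

CHF 5980 > CHF 1530, so the general income tax governs.

CHF 5980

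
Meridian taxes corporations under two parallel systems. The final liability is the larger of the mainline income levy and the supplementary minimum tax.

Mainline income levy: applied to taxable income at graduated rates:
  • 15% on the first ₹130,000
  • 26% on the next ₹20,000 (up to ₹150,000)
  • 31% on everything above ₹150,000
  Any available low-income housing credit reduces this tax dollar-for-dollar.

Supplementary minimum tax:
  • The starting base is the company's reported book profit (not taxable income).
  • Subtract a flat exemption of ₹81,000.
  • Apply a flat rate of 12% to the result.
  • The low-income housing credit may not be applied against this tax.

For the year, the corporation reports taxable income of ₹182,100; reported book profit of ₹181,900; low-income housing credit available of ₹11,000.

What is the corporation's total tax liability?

₹23,651

Mainline income levy:
  ₹130,000 × 15% = ₹19,500
  ₹20,000 × 26% = ₹5,200
  ₹32,100 × 31% = ₹9,951
  → ₹34,651
  Less low-income housing credit ₹11,000 → ₹23,651

Supplementary minimum tax:
  Base (reported book profit): ₹181,900
  Less exemption ₹81,000 → base ₹100,900
  ₹100,900 × 12% = ₹12,108

₹23,651 > ₹12,108, so the mainline income levy governs.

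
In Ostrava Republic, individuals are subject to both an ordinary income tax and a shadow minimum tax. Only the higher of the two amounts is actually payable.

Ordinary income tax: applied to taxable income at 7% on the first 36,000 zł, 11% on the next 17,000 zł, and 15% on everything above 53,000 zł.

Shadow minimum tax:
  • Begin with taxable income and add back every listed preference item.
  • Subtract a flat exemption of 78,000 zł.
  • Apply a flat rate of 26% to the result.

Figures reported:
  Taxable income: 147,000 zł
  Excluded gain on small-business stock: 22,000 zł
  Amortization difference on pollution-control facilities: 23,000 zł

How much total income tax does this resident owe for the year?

29,640 zł

Ordinary income tax:
  36,000 zł × 7% = 2,520 zł
  17,000 zł × 11% = 1,870 zł
  94,000 zł × 15% = 14,100 zł
  → 18,490 zł

Shadow minimum tax:
  Adjusted income: 147,000 zł + 22,000 zł + 23,000 zł = 192,000 zł
  Less exemption 78,000 zł → base 114,000 zł
  114,000 zł × 26% = 29,640 zł

29,640 zł > 18,490 zł, so the shadow minimum tax is the binding amount.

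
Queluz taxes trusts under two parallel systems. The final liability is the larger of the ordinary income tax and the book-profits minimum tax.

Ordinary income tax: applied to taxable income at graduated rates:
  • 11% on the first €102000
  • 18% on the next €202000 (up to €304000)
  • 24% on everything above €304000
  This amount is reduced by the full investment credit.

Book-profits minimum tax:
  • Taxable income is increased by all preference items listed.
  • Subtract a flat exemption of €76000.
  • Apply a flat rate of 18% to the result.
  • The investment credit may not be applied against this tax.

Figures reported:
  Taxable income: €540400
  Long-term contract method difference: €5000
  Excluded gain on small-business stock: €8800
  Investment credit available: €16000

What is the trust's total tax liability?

Book-profits minimum tax:
  Adjusted income: €540400 + €5000 + €8800 = €554200
  Less exemption €76000 → base €478200
  €478200 × 18% = €86076

Ordinary income tax:
  €102000 × 11% = €11220
  €202000 × 18% = €36360
  €236400 × 24% = €56736
  → €104316
  Less investment credit €16000 → €88316

€88316 > €86076, so the ordinary income tax governs.

€88316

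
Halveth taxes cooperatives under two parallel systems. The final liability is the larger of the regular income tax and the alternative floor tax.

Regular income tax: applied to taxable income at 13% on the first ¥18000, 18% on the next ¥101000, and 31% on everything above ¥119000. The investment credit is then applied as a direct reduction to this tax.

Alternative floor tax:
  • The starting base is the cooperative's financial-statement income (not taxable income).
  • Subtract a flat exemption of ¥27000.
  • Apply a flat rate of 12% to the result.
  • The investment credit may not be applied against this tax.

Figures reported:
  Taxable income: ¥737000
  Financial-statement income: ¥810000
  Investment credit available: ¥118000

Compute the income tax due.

Alternative floor tax:
  Base (financial-statement income): ¥810000
  Less exemption ¥27000 → base ¥783000
  ¥783000 × 12% = ¥93960

Regular income tax:
  ¥18000 × 13% = ¥2340
  ¥101000 × 18% = ¥18180
  ¥618000 × 31% = ¥191580
  → ¥212100
  Less investment credit ¥118000 → ¥94100

¥94100 > ¥93960, so the regular income tax governs.

¥94100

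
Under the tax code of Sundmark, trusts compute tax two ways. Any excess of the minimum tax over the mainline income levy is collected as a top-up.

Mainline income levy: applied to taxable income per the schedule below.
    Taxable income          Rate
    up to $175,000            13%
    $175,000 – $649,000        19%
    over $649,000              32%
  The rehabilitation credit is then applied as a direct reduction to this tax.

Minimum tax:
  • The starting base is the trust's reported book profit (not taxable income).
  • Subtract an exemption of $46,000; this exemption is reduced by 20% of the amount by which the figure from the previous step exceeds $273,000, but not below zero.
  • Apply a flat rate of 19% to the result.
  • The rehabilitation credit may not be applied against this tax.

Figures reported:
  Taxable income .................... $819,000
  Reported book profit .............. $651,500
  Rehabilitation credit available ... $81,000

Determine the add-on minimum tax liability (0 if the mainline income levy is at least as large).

$37,575

Minimum tax:
  Base (reported book profit): $651,500
  Exemption: 20% × ($651,500 − $273,000) = $75,700 ≥ $46,000, so the exemption is fully phased out
  Base: $651,500 − $0 = $651,500
  $651,500 × 19% = $123,785

Mainline income levy:
  $175,000 × 13% = $22,750
  $474,000 × 19% = $90,060
  $170,000 × 32% = $54,400
  → $167,210
  Less rehabilitation credit $81,000 → $86,210

Excess of minimum tax over mainline income levy: $123,785 − $86,210 = $37,575.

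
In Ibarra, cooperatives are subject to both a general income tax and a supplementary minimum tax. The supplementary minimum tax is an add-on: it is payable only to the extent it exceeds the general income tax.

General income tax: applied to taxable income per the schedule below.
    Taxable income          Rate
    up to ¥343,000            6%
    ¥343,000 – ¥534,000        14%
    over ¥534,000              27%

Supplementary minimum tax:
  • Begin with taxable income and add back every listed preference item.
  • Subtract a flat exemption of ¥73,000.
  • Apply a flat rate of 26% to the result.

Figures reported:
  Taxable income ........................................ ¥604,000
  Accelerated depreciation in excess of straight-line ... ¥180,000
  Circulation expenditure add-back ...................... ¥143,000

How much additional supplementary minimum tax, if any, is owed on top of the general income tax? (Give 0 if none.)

General income tax:
  ¥343,000 × 6% = ¥20,580
  ¥191,000 × 14% = ¥26,740
  ¥70,000 × 27% = ¥18,900
  → ¥66,220

Supplementary minimum tax:
  Adjusted income: ¥604,000 + ¥180,000 + ¥143,000 = ¥927,000
  Less exemption ¥73,000 → base ¥854,000
  ¥854,000 × 26% = ¥222,040

Excess of supplementary minimum tax over general income tax: ¥222,040 − ¥66,220 = ¥155,820.

¥155,820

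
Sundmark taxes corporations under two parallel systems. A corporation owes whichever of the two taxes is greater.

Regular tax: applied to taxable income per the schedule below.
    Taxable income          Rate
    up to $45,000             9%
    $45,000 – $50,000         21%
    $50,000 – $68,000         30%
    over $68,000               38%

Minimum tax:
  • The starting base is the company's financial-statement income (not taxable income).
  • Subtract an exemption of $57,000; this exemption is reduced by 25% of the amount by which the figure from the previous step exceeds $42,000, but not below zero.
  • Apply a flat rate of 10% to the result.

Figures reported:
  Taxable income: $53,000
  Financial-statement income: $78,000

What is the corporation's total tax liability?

$6,000

Minimum tax:
  Base (financial-statement income): $78,000
  Exemption: $57,000 − 25% × ($78,000 − $42,000) = $57,000 − $9,000 = $48,000
  Base: $78,000 − $48,000 = $30,000
  $30,000 × 10% = $3,000

Regular tax:
  $45,000 × 9% = $4,050
  $5,000 × 21% = $1,050
  $3,000 × 30% = $900
  → $6,000

$6,000 > $3,000, so the regular tax governs.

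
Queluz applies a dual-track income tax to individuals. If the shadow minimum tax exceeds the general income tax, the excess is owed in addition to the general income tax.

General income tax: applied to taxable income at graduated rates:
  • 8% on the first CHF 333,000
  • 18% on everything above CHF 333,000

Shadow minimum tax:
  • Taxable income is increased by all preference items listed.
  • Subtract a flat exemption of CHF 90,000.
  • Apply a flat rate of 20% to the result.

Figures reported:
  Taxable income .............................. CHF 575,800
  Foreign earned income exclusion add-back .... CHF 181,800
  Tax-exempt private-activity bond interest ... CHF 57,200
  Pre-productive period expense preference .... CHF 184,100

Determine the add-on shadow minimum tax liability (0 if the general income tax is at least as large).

CHF 111,436

General income tax:
  CHF 333,000 × 8% = CHF 26,640
  CHF 242,800 × 18% = CHF 43,704
  → CHF 70,344

Shadow minimum tax:
  Adjusted income: CHF 575,800 + CHF 181,800 + CHF 57,200 + CHF 184,100 = CHF 998,900
  Less exemption CHF 90,000 → base CHF 908,900
  CHF 908,900 × 20% = CHF 181,780

Excess of shadow minimum tax over general income tax: CHF 181,780 − CHF 70,344 = CHF 111,436.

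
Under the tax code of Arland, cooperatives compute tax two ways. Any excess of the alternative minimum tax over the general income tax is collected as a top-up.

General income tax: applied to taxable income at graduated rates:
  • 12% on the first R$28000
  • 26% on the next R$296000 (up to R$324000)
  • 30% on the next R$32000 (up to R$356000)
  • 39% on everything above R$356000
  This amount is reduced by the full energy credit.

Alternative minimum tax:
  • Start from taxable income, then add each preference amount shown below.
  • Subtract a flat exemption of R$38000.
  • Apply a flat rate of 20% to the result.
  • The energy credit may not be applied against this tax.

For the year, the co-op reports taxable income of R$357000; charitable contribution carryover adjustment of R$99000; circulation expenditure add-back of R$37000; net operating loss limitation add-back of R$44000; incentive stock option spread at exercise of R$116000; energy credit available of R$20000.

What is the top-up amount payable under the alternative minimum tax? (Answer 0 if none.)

General income tax:
  R$28000 × 12% = R$3360
  R$296000 × 26% = R$76960
  R$32000 × 30% = R$9600
  R$1000 × 39% = R$390
  → R$90310
  Less energy credit R$20000 → R$70310

Alternative minimum tax:
  Adjusted income: R$357000 + R$99000 + R$37000 + R$44000 + R$116000 = R$653000
  Less exemption R$38000 → base R$615000
  R$615000 × 20% = R$123000

Excess of alternative minimum tax over general income tax: R$123000 − R$70310 = R$52690.

R$52690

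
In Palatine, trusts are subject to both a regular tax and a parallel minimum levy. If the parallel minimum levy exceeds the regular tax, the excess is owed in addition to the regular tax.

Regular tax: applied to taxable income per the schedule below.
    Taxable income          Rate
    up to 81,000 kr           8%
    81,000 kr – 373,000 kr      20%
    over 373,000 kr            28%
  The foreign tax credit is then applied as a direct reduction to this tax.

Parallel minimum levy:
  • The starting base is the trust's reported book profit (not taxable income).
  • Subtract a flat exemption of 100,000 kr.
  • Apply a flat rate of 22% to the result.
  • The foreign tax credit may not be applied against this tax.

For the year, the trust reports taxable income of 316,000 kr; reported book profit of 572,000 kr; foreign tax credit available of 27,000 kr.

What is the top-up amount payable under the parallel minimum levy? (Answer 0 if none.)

Parallel minimum levy:
  Base (reported book profit): 572,000 kr
  Less exemption 100,000 kr → base 472,000 kr
  472,000 kr × 22% = 103,840 kr

Regular tax:
  81,000 kr × 8% = 6,480 kr
  235,000 kr × 20% = 47,000 kr
  → 53,480 kr
  Less foreign tax credit 27,000 kr → 26,480 kr

Excess of parallel minimum levy over regular tax: 103,840 kr − 26,480 kr = 77,360 kr.

77,360 kr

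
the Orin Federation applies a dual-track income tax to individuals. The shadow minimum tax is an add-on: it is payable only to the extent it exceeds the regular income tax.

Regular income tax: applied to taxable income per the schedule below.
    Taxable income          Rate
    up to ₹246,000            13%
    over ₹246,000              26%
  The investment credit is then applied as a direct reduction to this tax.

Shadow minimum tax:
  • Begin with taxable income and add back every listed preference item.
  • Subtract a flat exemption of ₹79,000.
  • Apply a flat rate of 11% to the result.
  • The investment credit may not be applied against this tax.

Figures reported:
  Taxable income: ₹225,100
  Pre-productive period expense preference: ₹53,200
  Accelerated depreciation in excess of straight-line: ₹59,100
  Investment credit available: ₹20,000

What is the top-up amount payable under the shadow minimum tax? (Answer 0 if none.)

Regular income tax:
  ₹225,100 × 13% = ₹29,263
  Less investment credit ₹20,000 → ₹9,263

Shadow minimum tax:
  Adjusted income: ₹225,100 + ₹53,200 + ₹59,100 = ₹337,400
  Less exemption ₹79,000 → base ₹258,400
  ₹258,400 × 11% = ₹28,424

Excess of shadow minimum tax over regular income tax: ₹28,424 − ₹9,263 = ₹19,161.

₹19,161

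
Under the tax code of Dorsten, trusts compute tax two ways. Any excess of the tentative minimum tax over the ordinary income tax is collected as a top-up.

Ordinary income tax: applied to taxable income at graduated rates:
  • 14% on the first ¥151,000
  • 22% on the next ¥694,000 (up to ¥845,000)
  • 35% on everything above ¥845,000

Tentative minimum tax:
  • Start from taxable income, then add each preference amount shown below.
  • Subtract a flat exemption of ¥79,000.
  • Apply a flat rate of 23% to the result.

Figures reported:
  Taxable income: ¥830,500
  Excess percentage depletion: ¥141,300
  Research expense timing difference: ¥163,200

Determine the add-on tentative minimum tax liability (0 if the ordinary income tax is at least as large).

¥72,250

Tentative minimum tax:
  Adjusted income: ¥830,500 + ¥141,300 + ¥163,200 = ¥1,135,000
  Less exemption ¥79,000 → base ¥1,056,000
  ¥1,056,000 × 23% = ¥242,880

Ordinary income tax:
  ¥151,000 × 14% = ¥21,140
  ¥679,500 × 22% = ¥149,490
  → ¥170,630

Excess of tentative minimum tax over ordinary income tax: ¥242,880 − ¥170,630 = ¥72,250.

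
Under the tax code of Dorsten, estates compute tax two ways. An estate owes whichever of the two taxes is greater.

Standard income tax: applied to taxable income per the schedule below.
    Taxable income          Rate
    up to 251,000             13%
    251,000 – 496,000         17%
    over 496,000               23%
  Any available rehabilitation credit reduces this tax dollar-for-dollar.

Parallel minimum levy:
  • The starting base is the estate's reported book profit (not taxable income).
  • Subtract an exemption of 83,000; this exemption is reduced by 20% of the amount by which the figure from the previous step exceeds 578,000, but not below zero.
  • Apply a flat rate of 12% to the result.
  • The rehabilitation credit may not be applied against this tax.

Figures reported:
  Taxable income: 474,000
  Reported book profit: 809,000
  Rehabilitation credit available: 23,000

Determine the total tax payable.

92,664

Parallel minimum levy:
  Base (reported book profit): 809,000
  Exemption: 83,000 − 20% × (809,000 − 578,000) = 83,000 − 46,200 = 36,800
  Base: 809,000 − 36,800 = 772,200
  772,200 × 12% = 92,664

Standard income tax:
  251,000 × 13% = 32,630
  223,000 × 17% = 37,910
  → 70,540
  Less rehabilitation credit 23,000 → 47,540

92,664 > 47,540, so the parallel minimum levy is the binding amount.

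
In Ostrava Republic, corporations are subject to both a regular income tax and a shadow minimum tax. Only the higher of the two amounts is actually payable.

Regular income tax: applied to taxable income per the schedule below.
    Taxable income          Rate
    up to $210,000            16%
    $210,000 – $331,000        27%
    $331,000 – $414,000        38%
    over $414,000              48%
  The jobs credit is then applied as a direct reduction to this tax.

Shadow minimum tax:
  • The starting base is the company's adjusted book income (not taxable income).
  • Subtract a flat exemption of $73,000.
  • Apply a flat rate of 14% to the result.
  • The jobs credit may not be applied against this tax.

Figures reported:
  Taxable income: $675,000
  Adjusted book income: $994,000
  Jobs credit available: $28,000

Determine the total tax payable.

$195,090

Shadow minimum tax:
  Base (adjusted book income): $994,000
  Less exemption $73,000 → base $921,000
  $921,000 × 14% = $128,940

Regular income tax:
  $210,000 × 16% = $33,600
  $121,000 × 27% = $32,670
  $83,000 × 38% = $31,540
  $261,000 × 48% = $125,280
  → $223,090
  Less jobs credit $28,000 → $195,090

$195,090 > $128,940, so the regular income tax governs.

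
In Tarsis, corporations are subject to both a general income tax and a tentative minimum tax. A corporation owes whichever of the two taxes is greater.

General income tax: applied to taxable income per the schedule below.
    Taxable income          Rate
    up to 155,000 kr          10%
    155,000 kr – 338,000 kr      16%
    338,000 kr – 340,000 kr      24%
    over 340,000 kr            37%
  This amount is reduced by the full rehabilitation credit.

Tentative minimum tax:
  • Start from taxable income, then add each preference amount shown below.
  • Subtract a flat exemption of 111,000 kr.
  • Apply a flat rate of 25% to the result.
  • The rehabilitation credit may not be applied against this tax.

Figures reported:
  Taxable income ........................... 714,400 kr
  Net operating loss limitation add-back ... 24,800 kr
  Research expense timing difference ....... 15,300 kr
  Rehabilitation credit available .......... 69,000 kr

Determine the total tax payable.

Tentative minimum tax:
  Adjusted income: 714,400 kr + 24,800 kr + 15,300 kr = 754,500 kr
  Less exemption 111,000 kr → base 643,500 kr
  643,500 kr × 25% = 160,875 kr

General income tax:
  155,000 kr × 10% = 15,500 kr
  183,000 kr × 16% = 29,280 kr
  2,000 kr × 24% = 480 kr
  374,400 kr × 37% = 138,528 kr
  → 183,788 kr
  Less rehabilitation credit 69,000 kr → 114,788 kr

160,875 kr > 114,788 kr, so the tentative minimum tax is the binding amount.

160,875 kr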